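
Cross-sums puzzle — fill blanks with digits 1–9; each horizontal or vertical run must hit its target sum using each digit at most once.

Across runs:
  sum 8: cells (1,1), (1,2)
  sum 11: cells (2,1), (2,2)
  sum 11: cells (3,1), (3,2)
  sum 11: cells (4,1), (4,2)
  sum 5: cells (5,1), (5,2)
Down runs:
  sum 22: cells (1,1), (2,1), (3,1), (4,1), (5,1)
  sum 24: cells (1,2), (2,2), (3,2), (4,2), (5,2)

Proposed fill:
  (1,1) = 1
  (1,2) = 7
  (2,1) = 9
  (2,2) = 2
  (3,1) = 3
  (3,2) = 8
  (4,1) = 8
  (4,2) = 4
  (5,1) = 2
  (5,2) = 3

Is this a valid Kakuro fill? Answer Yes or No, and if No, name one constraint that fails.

No — the down run (1,1)–(5,1) sums to 23, not 22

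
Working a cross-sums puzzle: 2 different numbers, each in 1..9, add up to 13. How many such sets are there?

2 distinct digits from 1–9 sum between 3 and 17.
Enumerating: {4,9}, {5,8}, {6,7}.

3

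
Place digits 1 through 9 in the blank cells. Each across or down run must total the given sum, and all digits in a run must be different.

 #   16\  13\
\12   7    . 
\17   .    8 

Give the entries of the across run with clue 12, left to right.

7 5

17 in 2 cells must be {8,9}; 16 in 2 cells must be {7,9}.
R1C2 = 12 − 7 = 5 completes the 12 across.
R2C1 = 17 − 8 = 9 completes the 17 across.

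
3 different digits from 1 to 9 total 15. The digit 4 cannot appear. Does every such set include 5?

Counterexample: {1,6,8} sums to 15 under that restriction without using 5.

No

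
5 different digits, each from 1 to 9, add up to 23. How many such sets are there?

11

5 distinct digits from 1–9 sum between 15 and 35.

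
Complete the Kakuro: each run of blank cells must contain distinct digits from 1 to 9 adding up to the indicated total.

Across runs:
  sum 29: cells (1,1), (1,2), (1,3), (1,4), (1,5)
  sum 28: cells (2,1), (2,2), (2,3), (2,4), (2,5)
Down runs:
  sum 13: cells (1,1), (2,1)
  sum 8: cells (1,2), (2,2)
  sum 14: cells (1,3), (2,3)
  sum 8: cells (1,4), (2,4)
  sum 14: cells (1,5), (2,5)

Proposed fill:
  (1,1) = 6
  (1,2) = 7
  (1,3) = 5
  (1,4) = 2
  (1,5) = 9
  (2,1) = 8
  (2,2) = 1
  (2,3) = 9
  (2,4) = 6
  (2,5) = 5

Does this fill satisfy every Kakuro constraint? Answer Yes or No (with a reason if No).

No — the down run (1,1)–(2,1) sums to 14, not 13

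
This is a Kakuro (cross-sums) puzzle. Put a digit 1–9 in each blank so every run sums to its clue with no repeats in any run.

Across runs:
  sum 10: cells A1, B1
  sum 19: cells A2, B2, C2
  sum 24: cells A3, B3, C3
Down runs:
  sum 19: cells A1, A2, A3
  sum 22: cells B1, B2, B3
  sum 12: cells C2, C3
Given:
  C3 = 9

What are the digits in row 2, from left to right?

7, 9, 3

24 in 3 cells must be {7,8,9}.
C2 = 12 − 9 = 3 completes the 12 down.
No cell is forced outright now. A2 can only be 7 or 9 (the digits allowed by both its 19 across and its 19 down). If A2 = 9: that forces B2 = 7, after which B3 would have to be in {7,8} for the 24 across but in {6,9} for the 22 down — contradiction. So A2 = 7.
B2 = 19 − 10 = 9 completes the 19 across.
Given what's placed, A3 must be 8 to fit the 24 across and 19 down.
B3 = 24 − 17 = 7 completes the 24 across.
A1 = 19 − 15 = 4 completes the 19 down.
B1 = 10 − 4 = 6 completes the 10 across.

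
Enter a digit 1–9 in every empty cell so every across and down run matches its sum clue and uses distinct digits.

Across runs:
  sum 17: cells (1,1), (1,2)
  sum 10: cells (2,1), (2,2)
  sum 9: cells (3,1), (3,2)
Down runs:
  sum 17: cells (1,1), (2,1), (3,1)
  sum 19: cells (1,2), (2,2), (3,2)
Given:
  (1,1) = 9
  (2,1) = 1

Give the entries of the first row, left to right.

17 in 2 cells must be {8,9}.
(1,2) = 17 − 9 = 8 completes the 17 across.
(2,2) = 10 − 1 = 9 completes the 10 across.
(3,1) = 17 − 10 = 7 completes the 17 down.
(3,2) = 9 − 7 = 2 completes the 9 across.

9, 8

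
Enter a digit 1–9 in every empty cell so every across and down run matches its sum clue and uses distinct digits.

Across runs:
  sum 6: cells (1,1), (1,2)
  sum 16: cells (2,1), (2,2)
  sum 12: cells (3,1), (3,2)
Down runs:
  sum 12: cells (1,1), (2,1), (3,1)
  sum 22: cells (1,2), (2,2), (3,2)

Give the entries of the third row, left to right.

16 in 2 cells must be {7,9}.
The 6 across and the 22 down share only 5, so (1,2) = 5.
Given what's placed, (2,2) must be 9 to fit the 16 across and 22 down.
(3,2) = 22 − 14 = 8 completes the 22 down.
(1,1) = 6 − 5 = 1 completes the 6 across.
(2,1) = 16 − 9 = 7 completes the 16 across.
(3,1) = 12 − 8 = 4 completes the 12 across.

4, 8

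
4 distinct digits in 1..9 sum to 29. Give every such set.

4 distinct digits from 1–9 sum between 10 and 30.
Only one set works: {5,7,8,9}.

{5,7,8,9}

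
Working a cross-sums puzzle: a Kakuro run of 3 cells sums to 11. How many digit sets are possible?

3 distinct digits from 1–9 sum between 6 and 24.
Enumerating: {1,2,8}, {1,3,7}, {1,4,6}, {2,3,6}, {2,4,5}.

5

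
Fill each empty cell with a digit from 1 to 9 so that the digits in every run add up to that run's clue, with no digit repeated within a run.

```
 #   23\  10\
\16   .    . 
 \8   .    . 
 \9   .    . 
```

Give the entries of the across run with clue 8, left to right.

16 in 2 cells must be {7,9}; 23 in 3 cells must be {6,8,9}.
The 16 across and the 23 down share only 9, so R1C1 = 9.
R1C2 = 16 − 9 = 7 completes the 16 across.
Given what's placed, R2C1 must be 6 to fit the 8 across and 23 down.
R2C2 = 8 − 6 = 2 completes the 8 across.
R3C1 = 23 − 15 = 8 completes the 23 down.
R3C2 = 9 − 8 = 1 completes the 9 across.

6 2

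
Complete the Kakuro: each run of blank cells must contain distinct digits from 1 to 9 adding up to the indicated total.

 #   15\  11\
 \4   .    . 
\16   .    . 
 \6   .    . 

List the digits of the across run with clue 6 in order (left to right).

5 1

4 in 2 cells must be {1,3}; 16 in 2 cells must be {7,9}.
The 16 across and the 11 down share only 7, so R2C2 = 7.
Given what's placed, R3C2 must be 1 to fit the 6 across and 11 down.
R1C2 = 11 − 8 = 3 completes the 11 down.
R2C1 = 16 − 7 = 9 completes the 16 across.
R3C1 = 6 − 1 = 5 completes the 6 across.
R1C1 = 4 − 3 = 1 completes the 4 across.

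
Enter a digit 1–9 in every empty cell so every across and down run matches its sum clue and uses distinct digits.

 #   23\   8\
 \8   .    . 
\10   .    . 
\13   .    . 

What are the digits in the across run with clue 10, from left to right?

9 1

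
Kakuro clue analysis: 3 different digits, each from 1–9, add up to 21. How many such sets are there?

3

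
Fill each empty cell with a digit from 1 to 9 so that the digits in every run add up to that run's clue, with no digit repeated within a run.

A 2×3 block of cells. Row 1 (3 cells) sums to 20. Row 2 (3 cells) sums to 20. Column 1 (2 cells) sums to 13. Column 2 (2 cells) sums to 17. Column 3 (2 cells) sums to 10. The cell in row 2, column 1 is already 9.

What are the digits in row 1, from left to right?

4, 9, 7

17 in 2 cells must be {8,9}.
(1,1) = 13 − 9 = 4 completes the 13 down.
Given what's placed, (1,2) must be 9 to fit the 20 across and 17 down.
(1,3) = 20 − 13 = 7 completes the 20 across.
(2,2) = 17 − 9 = 8 completes the 17 down.
(2,3) = 20 − 17 = 3 completes the 20 across.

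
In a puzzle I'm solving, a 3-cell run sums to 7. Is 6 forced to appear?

No

The only way to make 7 from 3 distinct digits is {1,2,4}, which does not contain 6.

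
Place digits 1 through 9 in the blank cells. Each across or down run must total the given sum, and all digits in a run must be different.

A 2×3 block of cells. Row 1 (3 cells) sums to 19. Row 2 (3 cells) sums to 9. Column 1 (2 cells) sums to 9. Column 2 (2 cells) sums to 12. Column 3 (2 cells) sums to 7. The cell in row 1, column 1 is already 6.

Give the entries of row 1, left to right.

(2,1) = 9 − 6 = 3 completes the 9 down.
No cell is forced outright now. (2,2) can only be 4 or 5 (the digits allowed by both its 9 across and its 12 down). If (2,2) = 5: then (1,2) would have to be in {4,5,8,9} for the 19 across but in {7} for the 12 down — contradiction. So (2,2) = 4.
(1,2) = 12 − 4 = 8 completes the 12 down.
(1,3) = 19 − 14 = 5 completes the 19 across.
(2,3) = 9 − 7 = 2 completes the 9 across.

6, 8, 5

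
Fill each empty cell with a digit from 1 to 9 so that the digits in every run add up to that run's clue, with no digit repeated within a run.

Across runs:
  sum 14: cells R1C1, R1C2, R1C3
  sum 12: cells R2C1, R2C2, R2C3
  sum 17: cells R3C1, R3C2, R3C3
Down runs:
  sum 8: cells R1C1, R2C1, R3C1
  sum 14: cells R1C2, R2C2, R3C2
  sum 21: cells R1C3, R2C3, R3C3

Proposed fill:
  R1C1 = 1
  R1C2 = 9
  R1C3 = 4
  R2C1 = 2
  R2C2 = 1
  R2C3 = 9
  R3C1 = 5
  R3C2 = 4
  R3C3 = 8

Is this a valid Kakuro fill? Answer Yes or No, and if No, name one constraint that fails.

Across: 1+9+4=14; 2+1+9=12; 5+4+8=17. Down: 1+2+5=8; 9+1+4=14; 4+9+8=21. No digit repeats within any run.

Yes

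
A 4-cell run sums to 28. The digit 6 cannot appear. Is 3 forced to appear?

No

The only way to make 28 from 4 distinct digits under that restriction is {4,7,8,9}, which does not contain 3.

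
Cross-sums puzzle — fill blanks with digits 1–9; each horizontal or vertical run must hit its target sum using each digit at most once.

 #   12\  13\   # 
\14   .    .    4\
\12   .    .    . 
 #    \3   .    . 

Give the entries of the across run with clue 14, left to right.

8 6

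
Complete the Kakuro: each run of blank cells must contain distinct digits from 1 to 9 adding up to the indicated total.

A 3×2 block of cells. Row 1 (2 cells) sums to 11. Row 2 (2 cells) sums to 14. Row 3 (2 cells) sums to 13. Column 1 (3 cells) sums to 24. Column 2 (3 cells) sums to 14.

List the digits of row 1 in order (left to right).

8, 3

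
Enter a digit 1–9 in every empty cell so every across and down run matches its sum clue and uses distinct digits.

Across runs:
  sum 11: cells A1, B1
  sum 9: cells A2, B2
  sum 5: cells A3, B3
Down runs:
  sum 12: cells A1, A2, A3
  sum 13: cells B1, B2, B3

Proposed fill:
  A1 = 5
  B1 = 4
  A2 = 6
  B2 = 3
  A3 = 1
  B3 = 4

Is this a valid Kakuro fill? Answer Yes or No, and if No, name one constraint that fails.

No — the across run A1–B1 sums to 9, not 11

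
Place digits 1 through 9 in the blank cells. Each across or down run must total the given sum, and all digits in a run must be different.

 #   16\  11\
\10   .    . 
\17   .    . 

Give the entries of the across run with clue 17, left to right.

9, 8

17 in 2 cells must be {8,9}; 16 in 2 cells must be {7,9}.
The 17 across and the 16 down share only 9, so R2C1 = 9.
R2C2 = 17 − 9 = 8 completes the 17 across.
R1C1 = 16 − 9 = 7 completes the 16 down.
R1C2 = 10 − 7 = 3 completes the 10 across.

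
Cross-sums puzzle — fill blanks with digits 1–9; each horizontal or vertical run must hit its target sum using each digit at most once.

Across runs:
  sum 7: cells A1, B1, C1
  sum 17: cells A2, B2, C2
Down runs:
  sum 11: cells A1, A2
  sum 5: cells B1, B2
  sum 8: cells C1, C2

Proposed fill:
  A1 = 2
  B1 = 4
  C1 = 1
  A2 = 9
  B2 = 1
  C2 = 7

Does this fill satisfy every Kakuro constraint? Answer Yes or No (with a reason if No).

Yes

Across: 2+4+1=7; 9+1+7=17. Down: 2+9=11; 4+1=5; 1+7=8. No digit repeats within any run.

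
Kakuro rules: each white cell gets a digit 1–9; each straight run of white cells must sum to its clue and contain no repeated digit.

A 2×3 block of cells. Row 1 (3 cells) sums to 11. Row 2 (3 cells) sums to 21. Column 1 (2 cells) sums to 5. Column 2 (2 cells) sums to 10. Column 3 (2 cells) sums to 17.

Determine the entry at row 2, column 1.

4

17 in 2 cells must be {8,9}.
The 11 across and the 17 down share only 8, so (1,3) = 8.
The 21 across and the 5 down share only 4, so (2,1) = 4.
(2,3) = 17 − 8 = 9 completes the 17 down.
(1,1) = 5 − 4 = 1 completes the 5 down.
(1,2) = 11 − 9 = 2 completes the 11 across.
(2,2) = 21 − 13 = 8 completes the 21 across.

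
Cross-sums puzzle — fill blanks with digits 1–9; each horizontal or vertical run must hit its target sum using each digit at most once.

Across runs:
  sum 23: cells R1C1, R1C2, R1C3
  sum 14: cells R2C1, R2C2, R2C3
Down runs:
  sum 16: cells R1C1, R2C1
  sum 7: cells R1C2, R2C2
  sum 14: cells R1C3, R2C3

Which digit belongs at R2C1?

7

23 in 3 cells must be {6,8,9}; 16 in 2 cells must be {7,9}.
The 23 across and the 16 down share only 9, so R1C1 = 9.
Given what's placed, R1C2 must be 6 to fit the 23 across and 7 down.
R1C3 = 23 − 15 = 8 completes the 23 across.
R2C1 = 16 − 9 = 7 completes the 16 down.
R2C2 = 7 − 6 = 1 completes the 7 down.
R2C3 = 14 − 8 = 6 completes the 14 across.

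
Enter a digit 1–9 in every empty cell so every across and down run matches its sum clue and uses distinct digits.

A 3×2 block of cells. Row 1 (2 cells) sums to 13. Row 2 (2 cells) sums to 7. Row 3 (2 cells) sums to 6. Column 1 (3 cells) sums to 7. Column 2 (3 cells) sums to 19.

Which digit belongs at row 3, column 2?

4

7 in 3 cells must be {1,2,4}.
The 13 across and the 7 down share only 4, so (1,1) = 4.
(1,2) = 13 − 4 = 9 completes the 13 across.
Nothing is forced directly, so branch on (2,1), whose candidates are 1 or 2. If (2,1) = 2: then (2,2) would have to be in {5} for the 7 across but in {2,3,4,6,7,8} for the 19 down — contradiction. So (2,1) = 1.
(2,2) = 7 − 1 = 6 completes the 7 across.
(3,1) = 7 − 5 = 2 completes the 7 down.
(3,2) = 6 − 2 = 4 completes the 6 across.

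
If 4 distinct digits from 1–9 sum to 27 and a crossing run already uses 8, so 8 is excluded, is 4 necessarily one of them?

No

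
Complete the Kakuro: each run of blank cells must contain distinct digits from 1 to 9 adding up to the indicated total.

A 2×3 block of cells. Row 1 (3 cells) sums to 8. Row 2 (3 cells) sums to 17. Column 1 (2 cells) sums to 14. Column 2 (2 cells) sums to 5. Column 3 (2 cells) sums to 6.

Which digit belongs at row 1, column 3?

1

The 8 across and the 14 down share only 5, so (1,1) = 5.
(2,1) = 14 − 5 = 9 completes the 14 down.
Nothing is forced directly, so branch on (1,2), whose candidates are 1 or 2. If (1,2) = 1: that forces (1,3) = 2, after which (2,2) would have to be in {1,2,3,5,6,7} for the 17 across but in {4} for the 5 down — contradiction. So (1,2) = 2.
(1,3) = 8 − 7 = 1 completes the 8 across.
(2,2) = 5 − 2 = 3 completes the 5 down.
(2,3) = 17 − 12 = 5 completes the 17 across.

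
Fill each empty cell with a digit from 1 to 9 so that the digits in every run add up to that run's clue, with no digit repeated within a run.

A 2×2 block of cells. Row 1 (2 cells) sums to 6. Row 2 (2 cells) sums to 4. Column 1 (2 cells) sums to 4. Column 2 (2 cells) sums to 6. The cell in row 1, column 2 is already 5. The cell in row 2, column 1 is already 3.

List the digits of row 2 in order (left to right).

4 in 2 cells must be {1,3}.
(1,1) = 6 − 5 = 1 completes the 6 across.
(2,2) = 4 − 3 = 1 completes the 4 across.

3 1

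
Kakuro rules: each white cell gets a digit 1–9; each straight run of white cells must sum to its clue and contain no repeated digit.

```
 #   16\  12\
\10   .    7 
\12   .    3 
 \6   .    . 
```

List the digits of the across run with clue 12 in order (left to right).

R1C1 = 10 − 7 = 3 completes the 10 across.
R2C1 = 12 − 3 = 9 completes the 12 across.
R3C1 = 16 − 12 = 4 completes the 16 down.
R3C2 = 6 − 4 = 2 completes the 6 across.

9 3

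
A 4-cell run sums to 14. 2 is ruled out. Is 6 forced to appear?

Yes

The only way to make 14 from 4 distinct digits under that restriction is {1,3,4,6}, which contains 6.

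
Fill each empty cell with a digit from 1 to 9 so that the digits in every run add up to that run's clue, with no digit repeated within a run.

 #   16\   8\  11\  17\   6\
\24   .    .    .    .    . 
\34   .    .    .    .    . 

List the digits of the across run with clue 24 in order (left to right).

7 1 5 9 2

34 in 5 cells must be {4,6,7,8,9}; 16 in 2 cells must be {7,9}; 17 in 2 cells must be {8,9}.
Only 4 fits R2C5 under both its across sum 34 and down sum 6.
R1C5 = 6 − 4 = 2 completes the 6 down.
Nothing is forced directly, so branch on R2C2, whose candidates are 6 or 7. If R2C2 = 6: then R1C2 would have to be in {1,3,4,5,6,7,8,9} for the 24 across but in {2} for the 8 down — contradiction. So R2C2 = 7.
R1C2 = 8 − 7 = 1 completes the 8 down.
R2C1 = 9: the only remaining digit allowed by both the 34 across and the 16 down.
Given what's placed, R2C4 must be 8 to fit the 34 across and 17 down.
R1C1 = 16 − 9 = 7 completes the 16 down.
R1C4 = 17 − 8 = 9 completes the 17 down.
R2C3 = 34 − 28 = 6 completes the 34 across.
R1C3 = 24 − 19 = 5 completes the 24 across.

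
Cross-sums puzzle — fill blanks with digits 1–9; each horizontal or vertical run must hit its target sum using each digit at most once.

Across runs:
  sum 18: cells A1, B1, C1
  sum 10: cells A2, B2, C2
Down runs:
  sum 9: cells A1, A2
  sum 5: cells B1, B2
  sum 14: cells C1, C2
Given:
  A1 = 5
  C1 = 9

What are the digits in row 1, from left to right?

B1 = 18 − 14 = 4 completes the 18 across.
A2 = 9 − 5 = 4 completes the 9 down.
B2 = 5 − 4 = 1 completes the 5 down.
C2 = 10 − 5 = 5 completes the 10 across.

5, 4, 9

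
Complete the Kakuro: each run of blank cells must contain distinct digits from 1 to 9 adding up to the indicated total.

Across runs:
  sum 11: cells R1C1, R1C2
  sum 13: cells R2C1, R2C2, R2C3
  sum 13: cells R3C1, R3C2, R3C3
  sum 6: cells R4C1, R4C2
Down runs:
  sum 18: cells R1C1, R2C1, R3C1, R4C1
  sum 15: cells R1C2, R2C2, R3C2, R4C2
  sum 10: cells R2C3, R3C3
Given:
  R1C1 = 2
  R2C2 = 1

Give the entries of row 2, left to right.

R1C2 = 11 − 2 = 9 completes the 11 across.
Given what's placed, R4C2 must be 2 to fit the 6 across and 15 down.
R3C2 = 15 − 12 = 3 completes the 15 down.
R4C1 = 6 − 2 = 4 completes the 6 across.
Given what's placed, R3C1 must be 9 to fit the 13 across and 18 down.
R3C3 = 13 − 12 = 1 completes the 13 across.
R2C1 = 18 − 15 = 3 completes the 18 down.
R2C3 = 13 − 4 = 9 completes the 13 across.

3, 1, 9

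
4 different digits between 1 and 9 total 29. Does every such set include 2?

No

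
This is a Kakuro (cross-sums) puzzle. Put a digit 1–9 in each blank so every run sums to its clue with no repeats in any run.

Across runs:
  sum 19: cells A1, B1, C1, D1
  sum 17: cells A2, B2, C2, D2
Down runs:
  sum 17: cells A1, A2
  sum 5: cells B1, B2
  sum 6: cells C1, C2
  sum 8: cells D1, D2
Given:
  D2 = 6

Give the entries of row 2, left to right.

8 2 1 6

17 in 2 cells must be {8,9}.
D1 = 8 − 6 = 2 completes the 8 down.
Given what's placed, A2 must be 8 to fit the 17 across and 17 down.
A1 = 17 − 8 = 9 completes the 17 down.
Nothing is forced directly, so branch on B1, whose candidates are 1 or 3. If B1 = 1: then C1 would have to be in {7} for the 19 across but in {1,2,4,5} for the 6 down — contradiction. So B1 = 3.
C1 = 19 − 14 = 5 completes the 19 across.
B2 = 5 − 3 = 2 completes the 5 down.
C2 = 17 − 16 = 1 completes the 17 across.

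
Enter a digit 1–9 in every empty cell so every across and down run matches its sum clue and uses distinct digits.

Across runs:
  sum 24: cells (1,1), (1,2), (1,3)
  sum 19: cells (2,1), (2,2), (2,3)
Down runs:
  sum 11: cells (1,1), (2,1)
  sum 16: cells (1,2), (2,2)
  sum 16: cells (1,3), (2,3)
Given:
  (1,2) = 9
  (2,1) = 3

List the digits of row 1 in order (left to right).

24 in 3 cells must be {7,8,9}; 16 in 2 cells must be {7,9}.
(1,1) = 11 − 3 = 8 completes the 11 down.
(1,3) = 24 − 17 = 7 completes the 24 across.
(2,2) = 16 − 9 = 7 completes the 16 down.
(2,3) = 19 − 10 = 9 completes the 19 across.

8, 9, 7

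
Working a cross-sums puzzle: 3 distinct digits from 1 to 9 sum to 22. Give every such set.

{5,8,9}; {6,7,9}

3 distinct digits from 1–9 sum between 6 and 24.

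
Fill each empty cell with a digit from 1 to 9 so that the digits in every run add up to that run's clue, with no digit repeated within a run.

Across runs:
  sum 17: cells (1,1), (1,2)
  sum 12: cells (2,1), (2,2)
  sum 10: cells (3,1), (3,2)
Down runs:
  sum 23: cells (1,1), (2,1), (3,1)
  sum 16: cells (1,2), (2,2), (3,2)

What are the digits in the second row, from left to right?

9, 3

17 in 2 cells must be {8,9}; 23 in 3 cells must be {6,8,9}.
Nothing is forced directly, so branch on (1,1), whose candidates are 8 or 9. If (1,1) = 9: that forces (1,2) = 8, (2,1) = 8, after which (2,2) would have to be in {4} for the 12 across but in {1,2,3,5,6,7} for the 16 down — contradiction. So (1,1) = 8.
(1,2) = 17 − 8 = 9 completes the 17 across.
Given what's placed, (2,1) must be 9 to fit the 12 across and 23 down.
(2,2) = 12 − 9 = 3 completes the 12 across.
(3,1) = 23 − 17 = 6 completes the 23 down.
(3,2) = 10 − 6 = 4 completes the 10 across.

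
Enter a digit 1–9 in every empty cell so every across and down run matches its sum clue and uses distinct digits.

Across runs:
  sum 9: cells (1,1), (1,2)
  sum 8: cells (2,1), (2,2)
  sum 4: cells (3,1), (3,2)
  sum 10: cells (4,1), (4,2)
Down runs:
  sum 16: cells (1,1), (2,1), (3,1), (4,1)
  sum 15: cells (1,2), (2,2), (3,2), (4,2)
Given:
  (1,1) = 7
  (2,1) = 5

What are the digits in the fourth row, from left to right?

1 9

4 in 2 cells must be {1,3}.
(1,2) = 9 − 7 = 2 completes the 9 across.
(2,2) = 8 − 5 = 3 completes the 8 across.
(3,2) = 1: the only remaining digit allowed by both the 4 across and the 15 down.
(4,2) = 15 − 6 = 9 completes the 15 down.
(3,1) = 4 − 1 = 3 completes the 4 across.
(4,1) = 10 − 9 = 1 completes the 10 across.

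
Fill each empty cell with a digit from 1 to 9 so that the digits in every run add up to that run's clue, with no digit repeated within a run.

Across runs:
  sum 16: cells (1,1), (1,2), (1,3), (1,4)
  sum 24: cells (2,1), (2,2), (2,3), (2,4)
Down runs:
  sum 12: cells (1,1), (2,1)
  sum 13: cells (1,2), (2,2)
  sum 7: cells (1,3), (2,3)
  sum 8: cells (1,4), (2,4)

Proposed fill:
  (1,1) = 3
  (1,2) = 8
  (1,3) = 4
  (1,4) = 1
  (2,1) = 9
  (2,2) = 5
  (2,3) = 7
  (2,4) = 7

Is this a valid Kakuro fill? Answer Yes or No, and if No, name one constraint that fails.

No — the down run (1,3)–(2,3) sums to 11, not 7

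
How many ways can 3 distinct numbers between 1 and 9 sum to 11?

5

3 distinct digits from 1–9 sum between 6 and 24.
Enumerating: {1,2,8}, {1,3,7}, {1,4,6}, {2,3,6}, {2,4,5}.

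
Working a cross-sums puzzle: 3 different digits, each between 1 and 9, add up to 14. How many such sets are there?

3 distinct digits from 1–9 sum between 6 and 24.

8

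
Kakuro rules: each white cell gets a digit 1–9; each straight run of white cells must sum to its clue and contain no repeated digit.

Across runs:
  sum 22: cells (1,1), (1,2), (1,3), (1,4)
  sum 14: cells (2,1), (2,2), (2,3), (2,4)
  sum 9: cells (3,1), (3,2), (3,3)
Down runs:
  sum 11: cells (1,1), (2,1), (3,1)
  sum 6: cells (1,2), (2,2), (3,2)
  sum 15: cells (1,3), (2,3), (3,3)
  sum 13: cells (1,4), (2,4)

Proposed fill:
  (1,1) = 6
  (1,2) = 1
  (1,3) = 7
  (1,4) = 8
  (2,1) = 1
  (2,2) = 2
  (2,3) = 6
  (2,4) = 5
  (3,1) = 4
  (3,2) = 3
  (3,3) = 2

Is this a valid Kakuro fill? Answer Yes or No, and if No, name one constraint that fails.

Across: 6+1+7+8=22; 1+2+6+5=14; 4+3+2=9. Down: 6+1+4=11; 1+2+3=6; 7+6+2=15; 8+5=13. No digit repeats within any run.

Yes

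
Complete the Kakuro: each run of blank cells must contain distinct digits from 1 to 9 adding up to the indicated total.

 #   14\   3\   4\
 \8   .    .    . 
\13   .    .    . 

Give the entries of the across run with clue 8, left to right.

3 in 2 cells must be {1,2}; 4 in 2 cells must be {1,3}.
The 8 across and the 14 down share only 5, so R1C1 = 5.
Given what's placed, R1C3 must be 1 to fit the 8 across and 4 down.
R2C1 = 14 − 5 = 9 completes the 14 down.
R2C2 = 1: the only remaining digit allowed by both the 13 across and the 3 down.
R2C3 = 13 − 10 = 3 completes the 13 across.
R1C2 = 8 − 6 = 2 completes the 8 across.

5 2 1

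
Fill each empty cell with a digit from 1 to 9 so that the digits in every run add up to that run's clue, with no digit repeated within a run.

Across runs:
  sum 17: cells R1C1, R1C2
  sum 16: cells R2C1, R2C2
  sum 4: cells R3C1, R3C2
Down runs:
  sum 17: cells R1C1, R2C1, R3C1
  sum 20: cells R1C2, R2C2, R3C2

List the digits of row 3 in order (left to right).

17 in 2 cells must be {8,9}; 16 in 2 cells must be {7,9}; 4 in 2 cells must be {1,3}.
The 4 across and the 20 down share only 3, so R3C2 = 3.
Given what's placed, R2C2 must be 9 to fit the 16 across and 20 down.
R3C1 = 4 − 3 = 1 completes the 4 across.
R1C1 = 9: the only remaining digit allowed by both the 17 across and the 17 down.
R1C2 = 17 − 9 = 8 completes the 17 across.
R2C1 = 16 − 9 = 7 completes the 16 across.

1 3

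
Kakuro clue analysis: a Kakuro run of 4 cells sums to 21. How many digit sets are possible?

11

4 distinct digits from 1–9 sum between 10 and 30.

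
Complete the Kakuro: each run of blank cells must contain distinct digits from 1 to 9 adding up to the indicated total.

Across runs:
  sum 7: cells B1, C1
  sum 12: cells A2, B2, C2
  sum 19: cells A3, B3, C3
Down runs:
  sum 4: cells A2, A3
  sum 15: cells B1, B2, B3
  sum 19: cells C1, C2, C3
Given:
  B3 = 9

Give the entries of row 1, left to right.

4 3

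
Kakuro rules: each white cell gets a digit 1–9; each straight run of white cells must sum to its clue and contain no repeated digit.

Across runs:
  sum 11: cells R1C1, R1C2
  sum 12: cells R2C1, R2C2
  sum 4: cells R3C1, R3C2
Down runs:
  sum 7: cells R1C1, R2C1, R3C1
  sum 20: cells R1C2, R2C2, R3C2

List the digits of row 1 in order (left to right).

4 in 2 cells must be {1,3}; 7 in 3 cells must be {1,2,4}.
The 12 across and the 7 down share only 4, so R2C1 = 4.
R2C2 = 12 − 4 = 8 completes the 12 across.
Given what's placed, R3C1 must be 1 to fit the 4 across and 7 down.
R3C2 = 4 − 1 = 3 completes the 4 across.
R1C1 = 7 − 5 = 2 completes the 7 down.
R1C2 = 11 − 2 = 9 completes the 11 across.

2 9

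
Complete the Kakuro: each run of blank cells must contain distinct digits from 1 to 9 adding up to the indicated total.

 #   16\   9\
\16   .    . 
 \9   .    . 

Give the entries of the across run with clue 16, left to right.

9, 7

16 in 2 cells must be {7,9}.
The 16 across and the 9 down share only 7, so R1C2 = 7.
The 9 across and the 16 down share only 7, so R2C1 = 7.
R2C2 = 9 − 7 = 2 completes the 9 across.
R1C1 = 16 − 7 = 9 completes the 16 across.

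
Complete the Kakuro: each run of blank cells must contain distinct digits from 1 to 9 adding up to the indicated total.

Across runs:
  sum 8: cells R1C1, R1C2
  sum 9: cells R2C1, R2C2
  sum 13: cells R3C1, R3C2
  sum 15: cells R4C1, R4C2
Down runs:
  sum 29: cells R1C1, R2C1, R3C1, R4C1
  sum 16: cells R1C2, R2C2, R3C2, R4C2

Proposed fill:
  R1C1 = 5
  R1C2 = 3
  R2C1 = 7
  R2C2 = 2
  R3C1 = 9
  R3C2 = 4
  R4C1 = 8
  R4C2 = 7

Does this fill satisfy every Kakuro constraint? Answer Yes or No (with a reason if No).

Yes

Across: 5+3=8; 7+2=9; 9+4=13; 8+7=15. Down: 5+7+9+8=29; 3+2+4+7=16. No digit repeats within any run.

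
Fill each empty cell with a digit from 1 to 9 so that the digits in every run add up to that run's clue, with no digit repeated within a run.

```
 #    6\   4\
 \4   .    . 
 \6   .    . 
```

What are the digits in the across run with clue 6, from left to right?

5 1

4 in 2 cells must be {1,3}.
The 4 across and the 6 down share only 1, so R1C1 = 1.
R1C2 = 4 − 1 = 3 completes the 4 across.
R2C1 = 6 − 1 = 5 completes the 6 down.
R2C2 = 6 − 5 = 1 completes the 6 across.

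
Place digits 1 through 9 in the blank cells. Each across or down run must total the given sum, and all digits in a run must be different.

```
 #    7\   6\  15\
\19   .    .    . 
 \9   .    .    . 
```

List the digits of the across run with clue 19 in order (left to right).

6 4 9

The 9 across and the 15 down share only 6, so R2C3 = 6.
R1C3 = 15 − 6 = 9 completes the 15 down.
Nothing is forced directly, so branch on R1C2, whose candidates are 2 or 4. If R1C2 = 2: then R1C1 would have to be in {8} for the 19 across but in {1,2,3,4,5,6} for the 7 down — contradiction. So R1C2 = 4.
R1C1 = 19 − 13 = 6 completes the 19 across.
R2C1 = 7 − 6 = 1 completes the 7 down.
R2C2 = 9 − 7 = 2 completes the 9 across.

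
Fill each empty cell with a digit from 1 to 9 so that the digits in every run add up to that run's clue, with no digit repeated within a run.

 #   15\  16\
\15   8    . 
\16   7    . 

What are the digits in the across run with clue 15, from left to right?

8 7

16 in 2 cells must be {7,9}.
R1C2 = 15 − 8 = 7 completes the 15 across.
R2C2 = 16 − 7 = 9 completes the 16 across.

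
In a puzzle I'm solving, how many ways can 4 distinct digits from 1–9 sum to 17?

4 distinct digits from 1–9 sum between 10 and 30.

9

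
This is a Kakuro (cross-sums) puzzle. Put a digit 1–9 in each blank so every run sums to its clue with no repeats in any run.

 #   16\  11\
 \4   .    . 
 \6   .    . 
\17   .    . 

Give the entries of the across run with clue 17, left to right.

4 in 2 cells must be {1,3}; 17 in 2 cells must be {8,9}.
The 17 across and the 11 down share only 8, so R3C2 = 8.
Given what's placed, R1C2 must be 1 to fit the 4 across and 11 down.
R2C2 = 11 − 9 = 2 completes the 11 down.
R3C1 = 17 − 8 = 9 completes the 17 across.
R1C1 = 4 − 1 = 3 completes the 4 across.
R2C1 = 6 − 2 = 4 completes the 6 across.

9, 8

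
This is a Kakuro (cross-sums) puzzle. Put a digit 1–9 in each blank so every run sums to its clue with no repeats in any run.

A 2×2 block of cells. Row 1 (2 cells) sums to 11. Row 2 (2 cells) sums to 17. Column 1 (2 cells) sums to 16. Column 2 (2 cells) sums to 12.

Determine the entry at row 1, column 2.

4

17 in 2 cells must be {8,9}; 16 in 2 cells must be {7,9}.
The 17 across and the 16 down share only 9, so (2,1) = 9.
(2,2) = 17 − 9 = 8 completes the 17 across.
(1,1) = 16 − 9 = 7 completes the 16 down.
(1,2) = 11 − 7 = 4 completes the 11 across.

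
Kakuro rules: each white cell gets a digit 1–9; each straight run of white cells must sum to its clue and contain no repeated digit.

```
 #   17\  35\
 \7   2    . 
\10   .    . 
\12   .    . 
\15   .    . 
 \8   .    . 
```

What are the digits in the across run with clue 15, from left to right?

35 in 5 cells must be {5,6,7,8,9}.
R1C2 = 7 − 2 = 5 completes the 7 across.
No cell is forced outright now. R5C2 can only be 6 or 7 (the digits allowed by both its 8 across and its 35 down). If R5C2 = 6: then R5C1 would have to be in {2} for the 8 across but in {1,3,4,5,6,7} for the 17 down — contradiction. So R5C2 = 7.
R5C1 = 8 − 7 = 1 completes the 8 across.
Nothing is forced directly, so branch on R4C1, whose candidates are 6 or 7. If R4C1 = 6: that forces R2C1 = 3, after which R2C2 would have to be in {7} for the 10 across but in {6,8,9} for the 35 down — contradiction. So R4C1 = 7.
R4C2 = 15 − 7 = 8 completes the 15 across.

7 8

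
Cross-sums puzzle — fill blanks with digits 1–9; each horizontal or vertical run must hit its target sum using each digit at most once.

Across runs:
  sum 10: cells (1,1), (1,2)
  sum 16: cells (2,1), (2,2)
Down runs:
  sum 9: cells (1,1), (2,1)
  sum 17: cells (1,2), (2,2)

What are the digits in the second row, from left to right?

16 in 2 cells must be {7,9}; 17 in 2 cells must be {8,9}.
The 16 across and the 9 down share only 7, so (2,1) = 7.
(2,2) = 16 − 7 = 9 completes the 16 across.
(1,1) = 9 − 7 = 2 completes the 9 down.
(1,2) = 10 − 2 = 8 completes the 10 across.

7 9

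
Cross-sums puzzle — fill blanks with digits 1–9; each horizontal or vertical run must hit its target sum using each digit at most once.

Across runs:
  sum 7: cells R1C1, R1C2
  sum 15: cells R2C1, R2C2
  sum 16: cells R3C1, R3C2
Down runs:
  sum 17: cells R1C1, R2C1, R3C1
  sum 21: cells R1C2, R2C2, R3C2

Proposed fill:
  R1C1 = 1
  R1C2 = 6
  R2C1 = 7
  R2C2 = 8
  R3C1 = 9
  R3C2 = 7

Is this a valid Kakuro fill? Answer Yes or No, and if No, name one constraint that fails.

Across: 1+6=7; 7+8=15; 9+7=16. Down: 1+7+9=17; 6+8+7=21. No digit repeats within any run.

Yes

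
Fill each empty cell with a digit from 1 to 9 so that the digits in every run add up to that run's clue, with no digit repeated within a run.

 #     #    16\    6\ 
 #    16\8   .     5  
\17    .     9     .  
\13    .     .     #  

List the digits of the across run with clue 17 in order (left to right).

16 in 2 cells must be {7,9}.
R1C2 = 8 − 5 = 3 completes the 8 across.
Given what's placed, R2C1 must be 7 to fit the 17 across and 16 down.
R2C3 = 17 − 16 = 1 completes the 17 across.
R3C1 = 16 − 7 = 9 completes the 16 down.
R3C2 = 13 − 9 = 4 completes the 13 across.

7 9 1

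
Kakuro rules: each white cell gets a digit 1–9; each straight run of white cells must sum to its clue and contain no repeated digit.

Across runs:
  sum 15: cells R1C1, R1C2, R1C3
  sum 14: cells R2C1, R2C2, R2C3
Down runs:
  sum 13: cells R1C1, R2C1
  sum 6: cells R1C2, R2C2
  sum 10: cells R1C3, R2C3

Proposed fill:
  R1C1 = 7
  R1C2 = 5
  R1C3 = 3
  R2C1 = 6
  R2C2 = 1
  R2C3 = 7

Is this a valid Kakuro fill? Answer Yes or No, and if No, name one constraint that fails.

Across: 7+5+3=15; 6+1+7=14. Down: 7+6=13; 5+1=6; 3+7=10. No digit repeats within any run.

Yes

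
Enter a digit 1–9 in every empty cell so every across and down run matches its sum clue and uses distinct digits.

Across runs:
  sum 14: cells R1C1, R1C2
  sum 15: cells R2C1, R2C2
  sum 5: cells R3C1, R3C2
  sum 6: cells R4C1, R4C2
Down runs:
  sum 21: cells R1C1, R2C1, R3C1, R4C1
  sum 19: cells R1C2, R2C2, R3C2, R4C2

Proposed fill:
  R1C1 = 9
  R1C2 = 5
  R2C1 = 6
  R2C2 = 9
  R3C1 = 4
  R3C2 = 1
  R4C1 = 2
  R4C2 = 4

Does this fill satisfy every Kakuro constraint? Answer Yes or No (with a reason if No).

Across: 9+5=14; 6+9=15; 4+1=5; 2+4=6. Down: 9+6+4+2=21; 5+9+1+4=19. No digit repeats within any run.

Yes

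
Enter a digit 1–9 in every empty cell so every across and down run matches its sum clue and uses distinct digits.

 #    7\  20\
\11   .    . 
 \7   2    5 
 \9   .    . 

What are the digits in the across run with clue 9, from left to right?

7 in 3 cells must be {1,2,4}.
Given what's placed, R1C1 must be 4 to fit the 11 across and 7 down.
R1C2 = 11 − 4 = 7 completes the 11 across.
R3C1 = 7 − 6 = 1 completes the 7 down.
R3C2 = 9 − 1 = 8 completes the 9 across.

1 8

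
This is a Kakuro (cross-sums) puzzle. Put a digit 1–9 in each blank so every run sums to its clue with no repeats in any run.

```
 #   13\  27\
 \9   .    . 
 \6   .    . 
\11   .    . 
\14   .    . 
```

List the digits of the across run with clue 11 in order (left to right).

4 7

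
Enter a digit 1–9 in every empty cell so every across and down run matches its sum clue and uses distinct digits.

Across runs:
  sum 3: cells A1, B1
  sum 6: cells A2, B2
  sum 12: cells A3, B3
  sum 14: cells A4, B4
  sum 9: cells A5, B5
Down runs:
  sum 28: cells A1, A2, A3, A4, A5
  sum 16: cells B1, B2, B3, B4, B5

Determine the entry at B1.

1

3 in 2 cells must be {1,2}; 16 in 5 cells must be {1,2,3,4,6}.
Only 6 fits B4 under both its across sum 14 and down sum 16.
A4 = 14 − 6 = 8 completes the 14 across.
Nothing is forced directly, so branch on B3, whose candidates are 3 or 4. If B3 = 4: then A3 would have to be in {8} for the 12 across but in {1,2,3,4,5,6,7,9} for the 28 down — contradiction. So B3 = 3.
A3 = 12 − 3 = 9 completes the 12 across.
No cell is forced outright now. A1 can only be 1 or 2 (the digits allowed by both its 3 across and its 28 down). If A1 = 1: that forces B1 = 2, A2 = 4, after which B2 would have to be in {2} for the 6 across but in {1,4} for the 16 down — contradiction. So A1 = 2.
B1 = 3 − 2 = 1 completes the 3 across.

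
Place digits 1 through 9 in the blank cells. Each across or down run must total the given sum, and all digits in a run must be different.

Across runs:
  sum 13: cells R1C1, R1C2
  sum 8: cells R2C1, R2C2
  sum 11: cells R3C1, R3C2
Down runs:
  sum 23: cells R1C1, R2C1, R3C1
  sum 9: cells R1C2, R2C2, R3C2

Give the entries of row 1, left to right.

9, 4

23 in 3 cells must be {6,8,9}.
The 8 across and the 23 down share only 6, so R2C1 = 6.
R2C2 = 8 − 6 = 2 completes the 8 across.
Nothing is forced directly, so branch on R1C1, whose candidates are 8 or 9. If R1C1 = 8: then R1C2 would have to be in {5} for the 13 across but in {1,3,4,6} for the 9 down — contradiction. So R1C1 = 9.
R1C2 = 13 − 9 = 4 completes the 13 across.
R3C1 = 23 − 15 = 8 completes the 23 down.
R3C2 = 11 − 8 = 3 completes the 11 across.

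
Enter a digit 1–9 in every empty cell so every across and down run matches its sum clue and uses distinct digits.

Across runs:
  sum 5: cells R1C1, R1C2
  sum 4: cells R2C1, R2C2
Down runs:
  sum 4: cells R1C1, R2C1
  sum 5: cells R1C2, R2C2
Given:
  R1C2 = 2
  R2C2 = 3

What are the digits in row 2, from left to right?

4 in 2 cells must be {1,3}.
R1C1 = 5 − 2 = 3 completes the 5 across.
R2C1 = 4 − 3 = 1 completes the 4 across.

1 3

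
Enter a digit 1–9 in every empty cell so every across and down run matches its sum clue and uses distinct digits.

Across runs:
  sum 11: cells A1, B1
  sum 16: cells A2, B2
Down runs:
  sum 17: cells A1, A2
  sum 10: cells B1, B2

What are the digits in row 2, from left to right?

16 in 2 cells must be {7,9}; 17 in 2 cells must be {8,9}.
The 16 across and the 17 down share only 9, so A2 = 9.
B2 = 16 − 9 = 7 completes the 16 across.
A1 = 17 − 9 = 8 completes the 17 down.
B1 = 11 − 8 = 3 completes the 11 across.

9, 7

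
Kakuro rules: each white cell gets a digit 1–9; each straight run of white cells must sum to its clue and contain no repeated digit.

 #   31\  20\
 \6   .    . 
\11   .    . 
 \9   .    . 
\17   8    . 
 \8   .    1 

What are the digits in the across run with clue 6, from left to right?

17 in 2 cells must be {8,9}.
R4C2 = 17 − 8 = 9 completes the 17 across.
R5C1 = 8 − 1 = 7 completes the 8 across.
No cell is forced outright now. R1C2 can only be 2 or 5 (the digits allowed by both its 6 across and its 20 down). If R1C2 = 2: that forces R1C1 = 4, R3C1 = 3, after which R3C2 would have to be in {6} for the 9 across but in {3,5} for the 20 down — contradiction. So R1C2 = 5.
R1C1 = 6 − 5 = 1 completes the 6 across.

1, 5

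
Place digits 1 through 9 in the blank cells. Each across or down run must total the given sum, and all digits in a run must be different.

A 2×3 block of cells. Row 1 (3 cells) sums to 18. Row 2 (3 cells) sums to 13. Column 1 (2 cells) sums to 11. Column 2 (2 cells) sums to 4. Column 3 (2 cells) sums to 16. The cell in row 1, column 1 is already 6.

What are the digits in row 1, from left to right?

4 in 2 cells must be {1,3}; 16 in 2 cells must be {7,9}.
(1,2) = 3: the only remaining digit allowed by both the 18 across and the 4 down.
(1,3) = 18 − 9 = 9 completes the 18 across.
(2,1) = 11 − 6 = 5 completes the 11 down.
(2,2) = 4 − 3 = 1 completes the 4 down.
(2,3) = 13 − 6 = 7 completes the 13 across.

6, 3, 9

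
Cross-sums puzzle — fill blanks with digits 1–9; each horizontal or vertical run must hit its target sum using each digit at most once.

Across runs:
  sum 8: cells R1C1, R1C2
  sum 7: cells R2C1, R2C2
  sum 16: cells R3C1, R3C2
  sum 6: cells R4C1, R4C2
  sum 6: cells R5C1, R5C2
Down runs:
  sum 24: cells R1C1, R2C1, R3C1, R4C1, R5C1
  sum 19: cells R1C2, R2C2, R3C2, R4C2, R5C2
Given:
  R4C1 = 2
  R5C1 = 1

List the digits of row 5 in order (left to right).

16 in 2 cells must be {7,9}.
R4C2 = 6 − 2 = 4 completes the 6 across.
R5C2 = 6 − 1 = 5 completes the 6 across.

1 5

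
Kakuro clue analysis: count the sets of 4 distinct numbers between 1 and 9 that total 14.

4 distinct digits from 1–9 sum between 10 and 30.
Enumerating: {1,2,3,8}, {1,2,4,7}, {1,2,5,6}, {1,3,4,6}, {2,3,4,5}.

5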